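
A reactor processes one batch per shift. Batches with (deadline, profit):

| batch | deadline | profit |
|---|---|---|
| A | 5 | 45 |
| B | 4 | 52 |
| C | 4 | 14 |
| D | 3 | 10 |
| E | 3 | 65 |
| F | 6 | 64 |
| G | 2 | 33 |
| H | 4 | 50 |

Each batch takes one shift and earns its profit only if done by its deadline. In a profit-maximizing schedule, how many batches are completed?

6

Profit order: E=65 F=64 B=52 H=50 A=45 G=33 C=14 D=10
Assign: E→slot 3, F→slot 6, B→slot 4, H→slot 2, A→slot 5, G→slot 1, C skipped, D skipped.
Slots: [1:G] [2:H] [3:E] [4:B] [5:A] [6:F]
6 of 8 scheduled.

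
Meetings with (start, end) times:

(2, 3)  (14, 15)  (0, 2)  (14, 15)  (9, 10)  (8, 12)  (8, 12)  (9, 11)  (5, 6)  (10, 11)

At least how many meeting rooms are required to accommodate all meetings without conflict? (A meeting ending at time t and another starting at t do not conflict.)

Count concurrent intervals with a sweep; the peak is the room count.
starts: [0, 2, 5, 8, 8, 9, 9, 10, 14, 14]
ends:   [2, 3, 6, 10, 11, 11, 12, 12, 15, 15]
s0→1 e2→0 s2→1 e3→0 s5→1 e6→0 s8→1 s8→2 s9→3 s9→4  — peak 4.

4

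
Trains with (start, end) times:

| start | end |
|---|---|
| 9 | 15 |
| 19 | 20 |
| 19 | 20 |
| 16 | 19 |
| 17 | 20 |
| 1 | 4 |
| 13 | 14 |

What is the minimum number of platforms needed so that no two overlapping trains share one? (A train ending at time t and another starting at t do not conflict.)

Count concurrent intervals with a sweep; the peak is the room count.
starts: [1, 9, 13, 16, 17, 19, 19]
ends:   [4, 14, 15, 19, 20, 20, 20]
s1→1 e4→0 s9→1 s13→2 e14→1 e15→0 s16→1 s17→2 e19→1 s19→2 s19→3  — peak 3.

3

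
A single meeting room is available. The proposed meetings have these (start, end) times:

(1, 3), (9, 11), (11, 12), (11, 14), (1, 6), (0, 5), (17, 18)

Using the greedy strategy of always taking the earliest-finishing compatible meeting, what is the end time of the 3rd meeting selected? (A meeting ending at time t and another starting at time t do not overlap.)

Greedy by earliest finish: after sorting by end time, pick each interval compatible with the last pick.
Sorted by end: (1,3)  (0,5)  (1,6)  (9,11)  (11,12)  (11,14)  (17,18)
take (1,3); skip (0,5); take (9,11); take (11,12); skip (11,14); take (17,18).
Selected: (1,3) (9,11) (11,12) (17,18)

12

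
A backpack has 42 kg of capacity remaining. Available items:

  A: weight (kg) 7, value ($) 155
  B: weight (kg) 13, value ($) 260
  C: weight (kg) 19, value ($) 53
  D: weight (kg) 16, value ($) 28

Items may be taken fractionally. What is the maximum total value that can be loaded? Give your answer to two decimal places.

Ratios (sorted): A 22.14, B 20.00, C 2.79, D 1.75
take A (7 @ 155); take B (13 @ 260); take C (19 @ 53); take 3/16 of D → 5.25. Capacity used 42/42.
Total value = 473.25

473.25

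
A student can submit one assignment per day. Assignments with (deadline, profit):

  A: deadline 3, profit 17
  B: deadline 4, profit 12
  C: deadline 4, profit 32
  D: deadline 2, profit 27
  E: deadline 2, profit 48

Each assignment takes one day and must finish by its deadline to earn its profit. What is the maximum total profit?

124

By profit: E(d2,48), C(d4,32), D(d2,27), A(d3,17), B(d4,12)
E→slot 2; C→slot 4; D→slot 1; A→slot 3; B skipped.
Profit = 27 + 48 + 17 + 32 = 124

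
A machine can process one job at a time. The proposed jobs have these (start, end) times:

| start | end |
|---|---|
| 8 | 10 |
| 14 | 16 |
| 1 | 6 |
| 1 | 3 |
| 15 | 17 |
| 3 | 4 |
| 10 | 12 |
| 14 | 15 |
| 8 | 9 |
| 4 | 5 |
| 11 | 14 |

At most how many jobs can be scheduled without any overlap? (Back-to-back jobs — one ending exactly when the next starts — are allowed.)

Greedy by earliest finish: after sorting by end time, pick each interval compatible with the last pick.
By end time: (1,3), (3,4), (4,5), (1,6), (8,9), (8,10), (10,12), (11,14), (14,15), (14,16), (15,17).
Pick (1,3); next start ≥ 3 → (3,4); next start ≥ 4 → (4,5); next start ≥ 5 → (8,9); next start ≥ 9 → (10,12); next start ≥ 12 → (14,15); next start ≥ 15 → (15,17).
Selected 7 jobs.

7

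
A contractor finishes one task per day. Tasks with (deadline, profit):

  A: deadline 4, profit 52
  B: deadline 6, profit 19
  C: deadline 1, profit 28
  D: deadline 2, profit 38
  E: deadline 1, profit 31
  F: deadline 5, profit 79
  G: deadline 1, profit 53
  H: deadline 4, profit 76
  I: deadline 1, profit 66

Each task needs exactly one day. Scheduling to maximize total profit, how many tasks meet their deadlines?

Sort by profit descending; place each in the latest free slot ≤ its deadline.
By profit: F(d5,79), H(d4,76), I(d1,66), G(d1,53), A(d4,52), D(d2,38), E(d1,31), C(d1,28), B(d6,19)
F→slot 5; H→slot 4; I→slot 1; G skipped; A→slot 3; D→slot 2; E skipped; C skipped; B→slot 6.
6 of 9 scheduled.

6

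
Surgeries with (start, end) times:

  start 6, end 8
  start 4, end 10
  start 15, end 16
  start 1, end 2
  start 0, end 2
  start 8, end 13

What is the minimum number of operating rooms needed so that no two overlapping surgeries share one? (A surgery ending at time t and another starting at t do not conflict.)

2

The answer is the maximum number of intervals overlapping at any instant.
Events (time:±→running): 0:+→1 1:+→2 … peak 2.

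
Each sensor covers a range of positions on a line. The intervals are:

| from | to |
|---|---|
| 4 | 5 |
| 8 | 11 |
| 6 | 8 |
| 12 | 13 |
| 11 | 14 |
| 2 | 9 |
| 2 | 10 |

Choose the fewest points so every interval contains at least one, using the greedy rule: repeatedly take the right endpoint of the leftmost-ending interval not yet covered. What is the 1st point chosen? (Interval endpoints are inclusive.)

Process intervals by earliest right end; each time one isn't hit yet, stab at its right endpoint.
By right end: [4,5]  [6,8]  [2,9]  [2,10]  [8,11]  [12,13]  [11,14]
[4,5] uncovered → point at 5; [6,8] uncovered → point at 8; [12,13] uncovered → point at 13.
Points: 5, 8, 13 (3 total).

5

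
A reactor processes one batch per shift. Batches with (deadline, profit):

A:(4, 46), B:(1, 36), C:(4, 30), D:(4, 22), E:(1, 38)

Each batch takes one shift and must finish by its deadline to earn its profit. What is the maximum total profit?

Sort by profit descending; place each in the latest free slot ≤ its deadline.
Profit order: A=46 E=38 B=36 C=30 D=22
Assign: A→slot 4, E→slot 1, B skipped, C→slot 3, D→slot 2.
Slots: [1:E] [2:D] [3:C] [4:A]
Profit = 38 + 22 + 30 + 46 = 136

136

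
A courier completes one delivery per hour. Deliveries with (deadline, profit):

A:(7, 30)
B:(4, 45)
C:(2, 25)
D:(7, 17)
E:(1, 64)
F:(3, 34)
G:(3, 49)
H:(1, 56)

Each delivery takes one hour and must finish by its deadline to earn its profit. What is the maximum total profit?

Sort by profit descending; place each in the latest free slot ≤ its deadline.
By profit: E(d1,64), H(d1,56), G(d3,49), B(d4,45), F(d3,34), A(d7,30), C(d2,25), D(d7,17)
E→slot 1; H skipped; G→slot 3; B→slot 4; F→slot 2; A→slot 7; C skipped; D→slot 6.
Profit = 64 + 34 + 49 + 45 + 17 + 30 = 239

239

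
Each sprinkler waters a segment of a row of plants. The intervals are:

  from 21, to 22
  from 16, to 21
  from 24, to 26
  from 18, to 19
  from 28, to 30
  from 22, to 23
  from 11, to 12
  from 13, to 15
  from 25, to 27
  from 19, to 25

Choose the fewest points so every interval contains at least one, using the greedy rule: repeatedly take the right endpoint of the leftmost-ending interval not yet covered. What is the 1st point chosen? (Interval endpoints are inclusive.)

Sort by right endpoint; whenever an interval is uncovered, place a point at its right end.
By right end: [11,12]  [13,15]  [18,19]  [16,21]  [21,22]  [22,23]  [19,25]  [24,26]  [25,27]  [28,30]
[11,12] uncovered → point at 12; [13,15] uncovered → point at 15; [18,19] uncovered → point at 19; [21,22] uncovered → point at 22; [24,26] uncovered → point at 26; [28,30] uncovered → point at 30.
Points: 12, 15, 19, 22, 26, 30 (6 total).

12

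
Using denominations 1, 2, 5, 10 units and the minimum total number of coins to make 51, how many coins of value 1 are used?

51 = 5×10 + 1×1
Count of 1: 1

1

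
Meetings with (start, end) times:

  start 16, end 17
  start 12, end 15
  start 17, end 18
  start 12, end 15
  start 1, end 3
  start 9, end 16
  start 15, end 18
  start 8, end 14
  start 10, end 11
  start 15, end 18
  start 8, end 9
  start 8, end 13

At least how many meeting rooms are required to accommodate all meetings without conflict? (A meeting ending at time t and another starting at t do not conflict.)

Count concurrent intervals with a sweep; the peak is the room count.
starts: [1, 8, 8, 8, 9, 10, 12, 12, 15, 15, 16, 17]
ends:   [3, 9, 11, 13, 14, 15, 15, 16, 17, 18, 18, 18]
s1→1 e3→0 s8→1 s8→2 s8→3 e9→2 s9→3 s10→4 e11→3 s12→4 s12→5  — peak 5.

5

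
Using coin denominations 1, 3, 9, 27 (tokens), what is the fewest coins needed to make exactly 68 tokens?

6

68 − 2×27→14 − 1×9→5 − 1×3→2 − 2×1→0
Total coins = 2 + 1 + 1 + 2 = 6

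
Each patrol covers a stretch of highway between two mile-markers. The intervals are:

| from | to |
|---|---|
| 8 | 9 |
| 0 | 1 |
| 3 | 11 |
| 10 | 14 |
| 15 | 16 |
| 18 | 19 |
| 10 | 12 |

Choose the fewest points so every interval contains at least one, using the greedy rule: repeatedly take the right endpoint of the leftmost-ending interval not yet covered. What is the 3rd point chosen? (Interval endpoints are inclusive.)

12

Process intervals by earliest right end; each time one isn't hit yet, stab at its right endpoint.
Sorted: [0,1] [8,9] [3,11] [10,12] [10,14] [15,16] [18,19]
{[0,1]} hit by 1; {[8,9],[3,11]} hit by 9; {[10,12],[10,14]} hit by 12; {[15,16]} hit by 16; {[18,19]} hit by 19.
Points: 1, 9, 12, 16, 19 (5 total).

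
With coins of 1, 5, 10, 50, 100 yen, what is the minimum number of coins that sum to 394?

394 = 3×100 + 1×50 + 4×10 + 4×1
Total coins = 3 + 1 + 4 + 4 = 12

12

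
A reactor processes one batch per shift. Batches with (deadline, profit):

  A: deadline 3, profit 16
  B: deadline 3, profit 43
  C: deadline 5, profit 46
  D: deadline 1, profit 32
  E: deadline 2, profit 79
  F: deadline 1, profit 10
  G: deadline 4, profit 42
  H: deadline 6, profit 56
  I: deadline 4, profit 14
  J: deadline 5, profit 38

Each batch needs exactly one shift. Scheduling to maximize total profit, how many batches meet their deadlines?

6

By profit: E(d2,79), H(d6,56), C(d5,46), B(d3,43), G(d4,42), J(d5,38), D(d1,32), A(d3,16), I(d4,14), F(d1,10)
E→slot 2; H→slot 6; C→slot 5; B→slot 3; G→slot 4; J→slot 1; D skipped; A skipped; I skipped; F skipped.
6 of 10 scheduled.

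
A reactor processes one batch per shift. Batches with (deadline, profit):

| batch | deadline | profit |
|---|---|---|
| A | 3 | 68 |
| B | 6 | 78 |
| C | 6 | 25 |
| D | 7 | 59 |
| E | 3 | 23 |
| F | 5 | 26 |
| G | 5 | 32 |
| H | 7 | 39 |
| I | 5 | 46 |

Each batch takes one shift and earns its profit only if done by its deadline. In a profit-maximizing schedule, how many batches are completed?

Take jobs in profit order; each goes to the latest open slot no later than its deadline.
Profit order: B=78 A=68 D=59 I=46 H=39 G=32 F=26 C=25 E=23
Assign: B→slot 6, A→slot 3, D→slot 7, I→slot 5, H→slot 4, G→slot 2, F→slot 1, C skipped, E skipped.
Slots: [1:F] [2:G] [3:A] [4:H] [5:I] [6:B] [7:D]
7 of 9 scheduled.

7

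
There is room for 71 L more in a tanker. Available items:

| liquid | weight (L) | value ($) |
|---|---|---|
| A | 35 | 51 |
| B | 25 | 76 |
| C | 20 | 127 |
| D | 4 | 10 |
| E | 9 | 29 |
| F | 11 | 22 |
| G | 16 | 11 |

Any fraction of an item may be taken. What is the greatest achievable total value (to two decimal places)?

Greedy by value/weight ratio, highest first.
Order: C (127/20=6.35) > E (29/9=3.22) > B (76/25=3.04) > D (10/4=2.50) > F (22/11=2.00) > A (51/35=1.46) > G (11/16=0.69)
Fill: take C (20 @ 127) → take E (9 @ 29) → take B (25 @ 76) → take D (4 @ 10) → take F (11 @ 22) → take 2/35 of A → 2.91; 71/71 used.
Total value = 266.91

266.91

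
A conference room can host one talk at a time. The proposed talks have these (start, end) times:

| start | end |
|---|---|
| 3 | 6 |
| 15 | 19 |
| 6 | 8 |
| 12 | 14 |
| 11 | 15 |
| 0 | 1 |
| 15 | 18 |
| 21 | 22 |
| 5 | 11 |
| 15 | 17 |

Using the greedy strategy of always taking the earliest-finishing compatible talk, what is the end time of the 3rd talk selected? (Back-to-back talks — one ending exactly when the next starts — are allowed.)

Order by finish time; keep every interval that doesn't clash with the previous kept one.
By end time: (0,1), (3,6), (6,8), (5,11), (12,14), (11,15), (15,17), (15,18), (15,19), (21,22).
Pick (0,1); next start ≥ 1 → (3,6); next start ≥ 6 → (6,8); next start ≥ 8 → (12,14); next start ≥ 14 → (15,17); next start ≥ 17 → (21,22).
Selected: (0,1) (3,6) (6,8) (12,14) (15,17) (21,22)

8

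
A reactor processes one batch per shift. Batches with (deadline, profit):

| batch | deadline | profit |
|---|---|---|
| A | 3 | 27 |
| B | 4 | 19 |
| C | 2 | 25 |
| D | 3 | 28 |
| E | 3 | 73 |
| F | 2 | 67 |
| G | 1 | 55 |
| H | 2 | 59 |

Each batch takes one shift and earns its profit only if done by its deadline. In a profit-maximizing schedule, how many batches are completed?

Profit order: E=73 F=67 H=59 G=55 D=28 A=27 C=25 B=19
Assign: E→slot 3, F→slot 2, H→slot 1, G skipped, D skipped, A skipped, C skipped, B→slot 4.
Slots: [1:H] [2:F] [3:E] [4:B]
4 of 8 scheduled.

4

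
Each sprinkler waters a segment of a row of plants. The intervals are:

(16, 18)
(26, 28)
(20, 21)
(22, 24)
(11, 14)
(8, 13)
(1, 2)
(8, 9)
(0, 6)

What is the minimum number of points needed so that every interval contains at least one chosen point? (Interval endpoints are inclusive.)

7

By right end: [1,2]  [0,6]  [8,9]  [8,13]  [11,14]  [16,18]  [20,21]  [22,24]  [26,28]
[1,2] uncovered → point at 2; [8,9] uncovered → point at 9; [11,14] uncovered → point at 14; [16,18] uncovered → point at 18; [20,21] uncovered → point at 21; [22,24] uncovered → point at 24; [26,28] uncovered → point at 28.
Points: 2, 9, 14, 18, 21, 24, 28 (7 total).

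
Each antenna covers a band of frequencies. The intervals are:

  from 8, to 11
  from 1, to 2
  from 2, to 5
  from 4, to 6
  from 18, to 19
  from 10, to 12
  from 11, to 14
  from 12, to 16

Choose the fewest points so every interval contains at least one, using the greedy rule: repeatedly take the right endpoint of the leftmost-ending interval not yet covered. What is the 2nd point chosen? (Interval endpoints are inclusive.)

Process intervals by earliest right end; each time one isn't hit yet, stab at its right endpoint.
Sorted: [1,2] [2,5] [4,6] [8,11] [10,12] [11,14] [12,16] [18,19]
{[1,2],[2,5]} hit by 2; {[4,6]} hit by 6; {[8,11],[10,12],[11,14]} hit by 11; {[12,16]} hit by 16; {[18,19]} hit by 19.
Points: 2, 6, 11, 16, 19 (5 total).

6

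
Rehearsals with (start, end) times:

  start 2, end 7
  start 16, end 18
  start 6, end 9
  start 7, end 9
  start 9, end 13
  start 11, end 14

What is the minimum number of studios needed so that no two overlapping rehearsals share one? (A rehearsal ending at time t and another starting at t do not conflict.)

Count concurrent intervals with a sweep; the peak is the room count.
starts: [2, 6, 7, 9, 11, 16]
ends:   [7, 9, 9, 13, 14, 18]
s2→1 s6→2  — peak 2.

2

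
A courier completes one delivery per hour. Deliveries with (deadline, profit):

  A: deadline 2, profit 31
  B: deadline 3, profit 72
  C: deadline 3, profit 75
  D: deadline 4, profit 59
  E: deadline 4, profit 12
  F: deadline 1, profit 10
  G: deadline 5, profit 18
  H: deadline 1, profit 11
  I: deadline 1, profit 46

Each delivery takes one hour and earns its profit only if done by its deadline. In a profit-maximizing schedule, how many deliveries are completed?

5

Take jobs in profit order; each goes to the latest open slot no later than its deadline.
Profit order: C=75 B=72 D=59 I=46 A=31 G=18 E=12 H=11 F=10
Assign: C→slot 3, B→slot 2, D→slot 4, I→slot 1, A skipped, G→slot 5, E skipped, H skipped, F skipped.
Slots: [1:I] [2:B] [3:C] [4:D] [5:G]
5 of 9 scheduled.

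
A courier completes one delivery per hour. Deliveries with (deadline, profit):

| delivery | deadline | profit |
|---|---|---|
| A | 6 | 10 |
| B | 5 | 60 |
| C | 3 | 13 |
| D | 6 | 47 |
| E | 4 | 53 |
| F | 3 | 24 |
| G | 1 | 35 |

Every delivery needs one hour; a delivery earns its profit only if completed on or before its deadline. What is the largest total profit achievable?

232

By profit: B(d5,60), E(d4,53), D(d6,47), G(d1,35), F(d3,24), C(d3,13), A(d6,10)
B→slot 5; E→slot 4; D→slot 6; G→slot 1; F→slot 3; C→slot 2; A skipped.
Profit = 35 + 13 + 24 + 53 + 60 + 47 = 232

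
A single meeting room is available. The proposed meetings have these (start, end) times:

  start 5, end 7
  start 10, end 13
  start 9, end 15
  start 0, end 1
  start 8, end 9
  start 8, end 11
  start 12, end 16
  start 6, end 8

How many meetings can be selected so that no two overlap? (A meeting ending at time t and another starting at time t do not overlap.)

4

Greedy by earliest finish: after sorting by end time, pick each interval compatible with the last pick.
By end time: (0,1), (5,7), (6,8), (8,9), (8,11), (10,13), (9,15), (12,16).
Pick (0,1); next start ≥ 1 → (5,7); next start ≥ 7 → (8,9); next start ≥ 9 → (10,13).
Selected 4 meetings.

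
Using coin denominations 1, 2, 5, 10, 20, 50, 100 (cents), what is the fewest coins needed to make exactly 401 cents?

Use the largest denomination that fits, subtract, and repeat.
401 − 4×100→1 − 1×1→0
Total coins = 4 + 1 = 5

5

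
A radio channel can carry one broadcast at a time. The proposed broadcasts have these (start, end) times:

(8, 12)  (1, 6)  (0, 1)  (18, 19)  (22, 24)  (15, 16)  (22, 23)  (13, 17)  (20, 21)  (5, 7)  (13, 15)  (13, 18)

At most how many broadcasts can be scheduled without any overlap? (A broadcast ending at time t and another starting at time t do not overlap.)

Order by finish time; keep every interval that doesn't clash with the previous kept one.
Sorted by end: (0,1)  (1,6)  (5,7)  (8,12)  (13,15)  (15,16)  (13,17)  (13,18)  (18,19)  (20,21)  (22,23)  (22,24)
take (0,1); take (1,6); skip (5,7); take (8,12); take (13,15); take (15,16); skip (13,18); take (18,19); take (20,21); take (22,23).
Selected 8 broadcasts.

8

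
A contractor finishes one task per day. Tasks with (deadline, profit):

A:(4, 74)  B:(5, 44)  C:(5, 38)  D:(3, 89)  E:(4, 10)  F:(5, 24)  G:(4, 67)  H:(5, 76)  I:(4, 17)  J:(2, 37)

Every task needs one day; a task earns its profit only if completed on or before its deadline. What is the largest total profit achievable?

350

Profit order: D=89 H=76 A=74 G=67 B=44 C=38 J=37 F=24 I=17 E=10
Assign: D→slot 3, H→slot 5, A→slot 4, G→slot 2, B→slot 1, C skipped, J skipped, F skipped, I skipped, E skipped.
Slots: [1:B] [2:G] [3:D] [4:A] [5:H]
Profit = 44 + 67 + 89 + 74 + 76 = 350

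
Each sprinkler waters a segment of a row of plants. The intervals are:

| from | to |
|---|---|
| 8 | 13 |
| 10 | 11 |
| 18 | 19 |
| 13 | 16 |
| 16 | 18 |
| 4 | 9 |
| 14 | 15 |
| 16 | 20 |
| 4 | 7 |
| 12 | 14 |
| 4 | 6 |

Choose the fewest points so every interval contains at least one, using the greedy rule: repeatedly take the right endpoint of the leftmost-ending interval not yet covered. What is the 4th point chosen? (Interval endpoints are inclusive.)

18

Sort by right endpoint; whenever an interval is uncovered, place a point at its right end.
By right end: [4,6]  [4,7]  [4,9]  [10,11]  [8,13]  [12,14]  [14,15]  [13,16]  [16,18]  [18,19]  [16,20]
[4,6] uncovered → point at 6; [10,11] uncovered → point at 11; [12,14] uncovered → point at 14; [16,18] uncovered → point at 18.
Points: 6, 11, 14, 18 (4 total).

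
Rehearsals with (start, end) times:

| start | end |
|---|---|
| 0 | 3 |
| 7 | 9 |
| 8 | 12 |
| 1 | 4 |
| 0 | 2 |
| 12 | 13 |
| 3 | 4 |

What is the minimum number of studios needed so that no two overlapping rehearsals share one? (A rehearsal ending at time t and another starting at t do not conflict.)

3

starts: [0, 0, 1, 3, 7, 8, 12]
ends:   [2, 3, 4, 4, 9, 12, 13]
s0→1 s0→2 s1→3  — peak 3.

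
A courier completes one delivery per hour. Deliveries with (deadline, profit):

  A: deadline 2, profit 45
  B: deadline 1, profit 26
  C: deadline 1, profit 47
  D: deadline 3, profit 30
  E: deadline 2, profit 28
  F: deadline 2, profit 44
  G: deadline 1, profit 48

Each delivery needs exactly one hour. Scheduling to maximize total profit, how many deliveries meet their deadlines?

3

Sort by profit descending; place each in the latest free slot ≤ its deadline.
By profit: G(d1,48), C(d1,47), A(d2,45), F(d2,44), D(d3,30), E(d2,28), B(d1,26)
G→slot 1; C skipped; A→slot 2; F skipped; D→slot 3; E skipped; B skipped.
3 of 7 scheduled.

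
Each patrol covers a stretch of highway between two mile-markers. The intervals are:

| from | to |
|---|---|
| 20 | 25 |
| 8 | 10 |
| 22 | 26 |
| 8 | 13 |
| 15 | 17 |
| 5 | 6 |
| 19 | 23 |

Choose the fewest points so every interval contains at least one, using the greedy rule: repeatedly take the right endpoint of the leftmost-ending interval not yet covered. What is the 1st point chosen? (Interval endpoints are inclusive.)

Sorted: [5,6] [8,10] [8,13] [15,17] [19,23] [20,25] [22,26]
{[5,6]} hit by 6; {[8,10],[8,13]} hit by 10; {[15,17]} hit by 17; {[19,23],[20,25],[22,26]} hit by 23.
Points: 6, 10, 17, 23 (4 total).

6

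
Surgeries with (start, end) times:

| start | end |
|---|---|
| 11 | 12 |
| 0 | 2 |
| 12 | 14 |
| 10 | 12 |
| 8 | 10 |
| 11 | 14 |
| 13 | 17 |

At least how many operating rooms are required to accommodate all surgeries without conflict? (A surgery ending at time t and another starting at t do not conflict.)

3

The answer is the maximum number of intervals overlapping at any instant.
starts: [0, 8, 10, 11, 11, 12, 13]
ends:   [2, 10, 12, 12, 14, 14, 17]
s0→1 e2→0 s8→1 e10→0 s10→1 s11→2 s11→3  — peak 3.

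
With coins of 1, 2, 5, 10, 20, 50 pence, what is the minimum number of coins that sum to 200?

200 = 4×50
Total coins = 4 = 4

4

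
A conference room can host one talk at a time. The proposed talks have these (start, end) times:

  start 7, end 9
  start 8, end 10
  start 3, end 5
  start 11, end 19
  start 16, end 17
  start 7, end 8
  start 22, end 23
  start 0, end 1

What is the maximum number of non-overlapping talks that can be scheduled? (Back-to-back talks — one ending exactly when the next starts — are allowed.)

Greedy by earliest finish: after sorting by end time, pick each interval compatible with the last pick.
By end time: (0,1), (3,5), (7,8), (7,9), (8,10), (16,17), (11,19), (22,23).
Pick (0,1); next start ≥ 1 → (3,5); next start ≥ 5 → (7,8); next start ≥ 8 → (8,10); next start ≥ 10 → (16,17); next start ≥ 17 → (22,23).
Selected 6 talks.

6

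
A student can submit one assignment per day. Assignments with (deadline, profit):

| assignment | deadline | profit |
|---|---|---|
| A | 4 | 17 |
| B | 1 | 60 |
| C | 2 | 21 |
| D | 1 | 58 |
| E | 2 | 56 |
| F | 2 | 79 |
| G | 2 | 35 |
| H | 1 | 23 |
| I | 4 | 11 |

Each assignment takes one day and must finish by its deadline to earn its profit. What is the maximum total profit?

167

By profit: F(d2,79), B(d1,60), D(d1,58), E(d2,56), G(d2,35), H(d1,23), C(d2,21), A(d4,17), I(d4,11)
F→slot 2; B→slot 1; D skipped; E skipped; G skipped; H skipped; C skipped; A→slot 4; I→slot 3.
Profit = 60 + 79 + 11 + 17 = 167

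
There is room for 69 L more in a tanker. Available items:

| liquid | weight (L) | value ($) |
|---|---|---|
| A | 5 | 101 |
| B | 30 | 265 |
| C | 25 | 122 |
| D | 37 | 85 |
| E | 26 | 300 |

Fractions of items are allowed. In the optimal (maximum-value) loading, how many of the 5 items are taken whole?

Order: A (101/5=20.20) > E (300/26=11.54) > B (265/30=8.83) > C (122/25=4.88) > D (85/37=2.30)
Fill: take A (5 @ 101) → take E (26 @ 300) → take B (30 @ 265) → take 8/25 of C → 39.04; 69/69 used.
3 item(s) taken whole; one partial (take 8/25 of C).

3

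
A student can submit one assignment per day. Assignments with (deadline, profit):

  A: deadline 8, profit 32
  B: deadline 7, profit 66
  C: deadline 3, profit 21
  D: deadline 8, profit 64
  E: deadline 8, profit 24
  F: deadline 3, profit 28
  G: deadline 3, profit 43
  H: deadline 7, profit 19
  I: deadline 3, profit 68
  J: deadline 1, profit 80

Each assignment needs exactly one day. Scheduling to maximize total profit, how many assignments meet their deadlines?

Sort by profit descending; place each in the latest free slot ≤ its deadline.
By profit: J(d1,80), I(d3,68), B(d7,66), D(d8,64), G(d3,43), A(d8,32), F(d3,28), E(d8,24), C(d3,21), H(d7,19)
J→slot 1; I→slot 3; B→slot 7; D→slot 8; G→slot 2; A→slot 6; F skipped; E→slot 5; C skipped; H→slot 4.
8 of 10 scheduled.

8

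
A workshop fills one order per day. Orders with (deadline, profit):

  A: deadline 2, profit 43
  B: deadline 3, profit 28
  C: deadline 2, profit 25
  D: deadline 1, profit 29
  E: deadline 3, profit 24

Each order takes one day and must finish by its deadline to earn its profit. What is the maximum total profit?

Take jobs in profit order; each goes to the latest open slot no later than its deadline.
Profit order: A=43 D=29 B=28 C=25 E=24
Assign: A→slot 2, D→slot 1, B→slot 3, C skipped, E skipped.
Slots: [1:D] [2:A] [3:B]
Profit = 29 + 43 + 28 = 100

100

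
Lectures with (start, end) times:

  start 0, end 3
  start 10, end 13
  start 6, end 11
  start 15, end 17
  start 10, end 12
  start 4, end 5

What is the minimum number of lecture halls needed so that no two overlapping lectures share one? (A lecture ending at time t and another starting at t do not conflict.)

Events (time:±→running): 0:+→1 3:-→0 4:+→1 5:-→0 6:+→1 10:+→2 10:+→3 … peak 3.

3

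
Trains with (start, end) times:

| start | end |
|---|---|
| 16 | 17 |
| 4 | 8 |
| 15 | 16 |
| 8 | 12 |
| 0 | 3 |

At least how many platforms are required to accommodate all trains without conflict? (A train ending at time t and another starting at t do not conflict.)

1

The answer is the maximum number of intervals overlapping at any instant.
Events (time:±→running): 0:+→1 … peak 1.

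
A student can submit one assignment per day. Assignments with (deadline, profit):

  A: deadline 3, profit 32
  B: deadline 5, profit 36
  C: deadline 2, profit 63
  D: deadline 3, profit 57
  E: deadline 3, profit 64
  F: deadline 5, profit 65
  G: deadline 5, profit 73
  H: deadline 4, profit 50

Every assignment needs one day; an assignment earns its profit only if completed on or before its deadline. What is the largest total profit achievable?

By profit: G(d5,73), F(d5,65), E(d3,64), C(d2,63), D(d3,57), H(d4,50), B(d5,36), A(d3,32)
G→slot 5; F→slot 4; E→slot 3; C→slot 2; D→slot 1; H skipped; B skipped; A skipped.
Profit = 57 + 63 + 64 + 65 + 73 = 322

322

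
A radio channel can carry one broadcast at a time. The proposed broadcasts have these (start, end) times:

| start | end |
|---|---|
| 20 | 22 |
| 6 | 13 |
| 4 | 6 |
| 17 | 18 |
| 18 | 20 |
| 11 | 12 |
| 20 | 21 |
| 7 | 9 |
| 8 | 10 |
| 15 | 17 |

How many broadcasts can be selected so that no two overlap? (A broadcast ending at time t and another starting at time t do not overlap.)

Greedy by earliest finish: after sorting by end time, pick each interval compatible with the last pick.
By end time: (4,6), (7,9), (8,10), (11,12), (6,13), (15,17), (17,18), (18,20), (20,21), (20,22).
Pick (4,6); next start ≥ 6 → (7,9); next start ≥ 9 → (11,12); next start ≥ 12 → (15,17); next start ≥ 17 → (17,18); next start ≥ 18 → (18,20); next start ≥ 20 → (20,21).
Selected 7 broadcasts.

7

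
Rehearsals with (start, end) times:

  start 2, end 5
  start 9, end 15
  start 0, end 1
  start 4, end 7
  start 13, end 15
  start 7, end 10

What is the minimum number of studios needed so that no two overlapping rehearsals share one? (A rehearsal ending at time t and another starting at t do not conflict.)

starts: [0, 2, 4, 7, 9, 13]
ends:   [1, 5, 7, 10, 15, 15]
s0→1 e1→0 s2→1 s4→2  — peak 2.

2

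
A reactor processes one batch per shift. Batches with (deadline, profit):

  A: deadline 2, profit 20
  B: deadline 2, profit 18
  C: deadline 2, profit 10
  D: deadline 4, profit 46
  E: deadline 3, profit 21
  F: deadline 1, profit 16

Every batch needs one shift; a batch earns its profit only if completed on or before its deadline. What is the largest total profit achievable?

105

Sort by profit descending; place each in the latest free slot ≤ its deadline.
Profit order: D=46 E=21 A=20 B=18 F=16 C=10
Assign: D→slot 4, E→slot 3, A→slot 2, B→slot 1, F skipped, C skipped.
Slots: [1:B] [2:A] [3:E] [4:D]
Profit = 18 + 20 + 21 + 46 = 105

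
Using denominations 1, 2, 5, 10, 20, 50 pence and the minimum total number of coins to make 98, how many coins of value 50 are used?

1

98 − 1×50→48 − 2×20→8 − 1×5→3 − 1×2→1 − 1×1→0
Count of 50: 1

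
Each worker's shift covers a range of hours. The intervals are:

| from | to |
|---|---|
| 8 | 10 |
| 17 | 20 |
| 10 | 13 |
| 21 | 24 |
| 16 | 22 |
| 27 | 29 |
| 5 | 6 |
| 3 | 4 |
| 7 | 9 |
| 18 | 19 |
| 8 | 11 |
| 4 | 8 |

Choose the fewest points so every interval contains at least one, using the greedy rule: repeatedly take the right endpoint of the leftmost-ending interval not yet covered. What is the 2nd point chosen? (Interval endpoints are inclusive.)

6

Process intervals by earliest right end; each time one isn't hit yet, stab at its right endpoint.
Sorted: [3,4] [5,6] [4,8] [7,9] [8,10] [8,11] [10,13] [18,19] [17,20] [16,22] [21,24] [27,29]
{[3,4]} hit by 4; {[5,6],[4,8]} hit by 6; {[7,9],[8,10],[8,11]} hit by 9; {[10,13]} hit by 13; {[18,19],[17,20],[16,22]} hit by 19; {[21,24]} hit by 24; {[27,29]} hit by 29.
Points: 4, 6, 9, 13, 19, 24, 29 (7 total).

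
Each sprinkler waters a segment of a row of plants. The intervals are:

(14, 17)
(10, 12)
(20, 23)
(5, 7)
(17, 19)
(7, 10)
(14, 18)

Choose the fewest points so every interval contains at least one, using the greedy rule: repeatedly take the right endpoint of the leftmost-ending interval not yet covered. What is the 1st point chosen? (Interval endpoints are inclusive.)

7

By right end: [5,7]  [7,10]  [10,12]  [14,17]  [14,18]  [17,19]  [20,23]
[5,7] uncovered → point at 7; [10,12] uncovered → point at 12; [14,17] uncovered → point at 17; [20,23] uncovered → point at 23.
Points: 7, 12, 17, 23 (4 total).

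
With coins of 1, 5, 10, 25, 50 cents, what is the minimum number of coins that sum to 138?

138 − 2×50→38 − 1×25→13 − 1×10→3 − 3×1→0
Total coins = 2 + 1 + 1 + 3 = 7

7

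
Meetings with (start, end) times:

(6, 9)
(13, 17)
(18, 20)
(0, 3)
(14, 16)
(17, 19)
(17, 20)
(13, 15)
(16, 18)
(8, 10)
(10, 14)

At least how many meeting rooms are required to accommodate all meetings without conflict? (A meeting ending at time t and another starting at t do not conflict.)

3

Count concurrent intervals with a sweep; the peak is the room count.
starts: [0, 6, 8, 10, 13, 13, 14, 16, 17, 17, 18]
ends:   [3, 9, 10, 14, 15, 16, 17, 18, 19, 20, 20]
s0→1 e3→0 s6→1 s8→2 e9→1 e10→0 s10→1 s13→2 s13→3  — peak 3.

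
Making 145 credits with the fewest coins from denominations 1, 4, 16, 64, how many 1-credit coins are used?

145 − 2×64→17 − 1×16→1 − 1×1→0
Count of 1: 1

1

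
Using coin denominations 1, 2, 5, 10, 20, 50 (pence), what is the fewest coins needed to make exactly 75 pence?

3

75 = 1×50 + 1×20 + 1×5
Total coins = 1 + 1 + 1 = 3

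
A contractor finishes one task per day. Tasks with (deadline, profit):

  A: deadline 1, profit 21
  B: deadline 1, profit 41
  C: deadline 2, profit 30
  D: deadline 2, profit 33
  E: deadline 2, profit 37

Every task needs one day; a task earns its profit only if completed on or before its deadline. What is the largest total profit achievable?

Take jobs in profit order; each goes to the latest open slot no later than its deadline.
Profit order: B=41 E=37 D=33 C=30 A=21
Assign: B→slot 1, E→slot 2, D skipped, C skipped, A skipped.
Slots: [1:B] [2:E]
Profit = 41 + 37 = 78

78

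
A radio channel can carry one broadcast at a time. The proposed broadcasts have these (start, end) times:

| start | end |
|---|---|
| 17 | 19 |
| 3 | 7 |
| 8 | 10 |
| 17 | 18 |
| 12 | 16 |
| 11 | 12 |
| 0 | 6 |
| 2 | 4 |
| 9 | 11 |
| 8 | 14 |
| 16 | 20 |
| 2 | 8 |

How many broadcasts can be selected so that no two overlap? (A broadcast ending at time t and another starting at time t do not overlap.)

5

By end time: (2,4), (0,6), (3,7), (2,8), (8,10), (9,11), (11,12), (8,14), (12,16), (17,18), (17,19), (16,20).
Pick (2,4); next start ≥ 4 → (8,10); next start ≥ 10 → (11,12); next start ≥ 12 → (12,16); next start ≥ 16 → (17,18).
Selected 5 broadcasts.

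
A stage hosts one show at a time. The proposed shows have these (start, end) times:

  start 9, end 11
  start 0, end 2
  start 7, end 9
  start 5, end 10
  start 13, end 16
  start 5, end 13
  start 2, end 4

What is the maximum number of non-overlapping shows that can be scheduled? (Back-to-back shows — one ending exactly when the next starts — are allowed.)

Greedy by earliest finish: after sorting by end time, pick each interval compatible with the last pick.
Sorted by end: (0,2)  (2,4)  (7,9)  (5,10)  (9,11)  (5,13)  (13,16)
take (0,2); take (2,4); take (7,9); take (9,11); skip (5,13); take (13,16).
Selected 5 shows.

5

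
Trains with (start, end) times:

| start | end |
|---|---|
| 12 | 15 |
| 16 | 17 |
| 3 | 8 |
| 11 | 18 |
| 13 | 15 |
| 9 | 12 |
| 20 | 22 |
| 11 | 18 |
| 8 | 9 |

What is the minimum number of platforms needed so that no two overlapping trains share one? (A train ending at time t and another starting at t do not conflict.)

4

Count concurrent intervals with a sweep; the peak is the room count.
starts: [3, 8, 9, 11, 11, 12, 13, 16, 20]
ends:   [8, 9, 12, 15, 15, 17, 18, 18, 22]
s3→1 e8→0 s8→1 e9→0 s9→1 s11→2 s11→3 e12→2 s12→3 s13→4  — peak 4.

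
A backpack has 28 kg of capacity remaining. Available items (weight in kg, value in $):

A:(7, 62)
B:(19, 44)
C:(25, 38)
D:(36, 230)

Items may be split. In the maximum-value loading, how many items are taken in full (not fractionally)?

1

Order: A (62/7=8.86) > D (230/36=6.39) > B (44/19=2.32) > C (38/25=1.52)
Fill: take A (7 @ 62) → take 21/36 of D → 134.17; 28/28 used.
1 item(s) taken whole; one partial (take 21/36 of D).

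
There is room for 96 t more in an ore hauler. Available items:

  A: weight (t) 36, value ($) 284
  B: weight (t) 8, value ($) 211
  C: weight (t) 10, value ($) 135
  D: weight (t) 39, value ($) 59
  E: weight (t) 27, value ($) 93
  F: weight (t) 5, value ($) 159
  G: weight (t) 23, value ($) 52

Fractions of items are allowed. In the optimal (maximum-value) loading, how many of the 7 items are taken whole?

5

Greedy by value/weight ratio, highest first.
Order: F (159/5=31.80) > B (211/8=26.38) > C (135/10=13.50) > A (284/36=7.89) > E (93/27=3.44) > G (52/23=2.26) > D (59/39=1.51)
Fill: take F (5 @ 159) → take B (8 @ 211) → take C (10 @ 135) → take A (36 @ 284) → take E (27 @ 93) → take 10/23 of G → 22.61; 96/96 used.
5 item(s) taken whole; one partial (take 10/23 of G).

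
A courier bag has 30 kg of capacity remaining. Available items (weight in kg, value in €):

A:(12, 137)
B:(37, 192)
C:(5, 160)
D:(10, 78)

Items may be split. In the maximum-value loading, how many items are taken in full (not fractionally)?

Sort by value per unit weight and fill in that order.
Ratios (sorted): C 32.00, A 11.42, D 7.80, B 5.19
take C (5 @ 160); take A (12 @ 137); take D (10 @ 78); take 3/37 of B → 15.57. Capacity used 30/30.
3 item(s) taken whole; one partial (take 3/37 of B).

3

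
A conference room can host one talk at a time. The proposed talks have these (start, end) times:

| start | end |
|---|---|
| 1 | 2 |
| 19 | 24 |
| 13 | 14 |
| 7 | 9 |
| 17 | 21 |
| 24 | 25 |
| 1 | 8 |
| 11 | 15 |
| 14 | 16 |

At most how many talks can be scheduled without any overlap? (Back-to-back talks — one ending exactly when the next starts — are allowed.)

6

Greedy by earliest finish: after sorting by end time, pick each interval compatible with the last pick.
Sorted by end: (1,2)  (1,8)  (7,9)  (13,14)  (11,15)  (14,16)  (17,21)  (19,24)  (24,25)
take (1,2); take (7,9); take (13,14); skip (11,15); take (14,16); take (17,21); take (24,25).
Selected 6 talks.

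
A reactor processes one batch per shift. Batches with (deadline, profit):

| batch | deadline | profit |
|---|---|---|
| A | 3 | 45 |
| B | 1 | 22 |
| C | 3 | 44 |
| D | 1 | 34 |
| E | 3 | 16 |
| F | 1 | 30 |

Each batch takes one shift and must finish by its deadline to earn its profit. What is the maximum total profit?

Profit order: A=45 C=44 D=34 F=30 B=22 E=16
Assign: A→slot 3, C→slot 2, D→slot 1, F skipped, B skipped, E skipped.
Slots: [1:D] [2:C] [3:A]
Profit = 34 + 44 + 45 = 123

123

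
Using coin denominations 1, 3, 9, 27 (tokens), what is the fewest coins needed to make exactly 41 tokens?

41 − 1×27→14 − 1×9→5 − 1×3→2 − 2×1→0
Total coins = 1 + 1 + 1 + 2 = 5

5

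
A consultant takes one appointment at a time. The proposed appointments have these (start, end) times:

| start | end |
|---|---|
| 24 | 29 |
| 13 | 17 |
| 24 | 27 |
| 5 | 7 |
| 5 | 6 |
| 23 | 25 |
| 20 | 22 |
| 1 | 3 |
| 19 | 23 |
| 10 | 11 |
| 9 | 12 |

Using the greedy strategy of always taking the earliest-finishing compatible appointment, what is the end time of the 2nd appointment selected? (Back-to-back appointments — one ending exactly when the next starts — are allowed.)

Sorted by end: (1,3)  (5,6)  (5,7)  (10,11)  (9,12)  (13,17)  (20,22)  (19,23)  (23,25)  (24,27)  (24,29)
take (1,3); take (5,6); skip (5,7); take (10,11); take (13,17); take (20,22); take (23,25).
Selected: (1,3) (5,6) (10,11) (13,17) (20,22) (23,25)

6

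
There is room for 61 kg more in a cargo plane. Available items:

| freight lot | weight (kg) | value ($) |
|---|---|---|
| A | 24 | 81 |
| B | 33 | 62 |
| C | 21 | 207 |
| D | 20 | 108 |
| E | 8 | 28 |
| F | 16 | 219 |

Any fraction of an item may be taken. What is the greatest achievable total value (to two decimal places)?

Order: F (219/16=13.69) > C (207/21=9.86) > D (108/20=5.40) > E (28/8=3.50) > A (81/24=3.38) > B (62/33=1.88)
Fill: take F (16 @ 219) → take C (21 @ 207) → take D (20 @ 108) → take 4/8 of E → 14.00; 61/61 used.
Total value = 548.00

548.00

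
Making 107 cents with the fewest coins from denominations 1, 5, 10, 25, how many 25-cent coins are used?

Use the largest denomination that fits, subtract, and repeat.
107 = 4×25 + 1×5 + 2×1
Count of 25: 4

4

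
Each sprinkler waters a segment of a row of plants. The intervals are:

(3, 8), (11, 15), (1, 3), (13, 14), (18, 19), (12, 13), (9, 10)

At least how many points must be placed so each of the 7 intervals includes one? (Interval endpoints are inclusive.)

Sort by right endpoint; whenever an interval is uncovered, place a point at its right end.
By right end: [1,3]  [3,8]  [9,10]  [12,13]  [13,14]  [11,15]  [18,19]
[1,3] uncovered → point at 3; [9,10] uncovered → point at 10; [12,13] uncovered → point at 13; [18,19] uncovered → point at 19.
Points: 3, 10, 13, 19 (4 total).

4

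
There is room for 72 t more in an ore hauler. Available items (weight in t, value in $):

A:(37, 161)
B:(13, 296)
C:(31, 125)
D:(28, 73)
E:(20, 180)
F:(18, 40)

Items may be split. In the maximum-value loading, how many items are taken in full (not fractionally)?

Greedy by value/weight ratio, highest first.
Order: B (296/13=22.77) > E (180/20=9.00) > A (161/37=4.35) > C (125/31=4.03) > D (73/28=2.61) > F (40/18=2.22)
Fill: take B (13 @ 296) → take E (20 @ 180) → take A (37 @ 161) → take 2/31 of C → 8.06; 72/72 used.
3 item(s) taken whole; one partial (take 2/31 of C).

3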